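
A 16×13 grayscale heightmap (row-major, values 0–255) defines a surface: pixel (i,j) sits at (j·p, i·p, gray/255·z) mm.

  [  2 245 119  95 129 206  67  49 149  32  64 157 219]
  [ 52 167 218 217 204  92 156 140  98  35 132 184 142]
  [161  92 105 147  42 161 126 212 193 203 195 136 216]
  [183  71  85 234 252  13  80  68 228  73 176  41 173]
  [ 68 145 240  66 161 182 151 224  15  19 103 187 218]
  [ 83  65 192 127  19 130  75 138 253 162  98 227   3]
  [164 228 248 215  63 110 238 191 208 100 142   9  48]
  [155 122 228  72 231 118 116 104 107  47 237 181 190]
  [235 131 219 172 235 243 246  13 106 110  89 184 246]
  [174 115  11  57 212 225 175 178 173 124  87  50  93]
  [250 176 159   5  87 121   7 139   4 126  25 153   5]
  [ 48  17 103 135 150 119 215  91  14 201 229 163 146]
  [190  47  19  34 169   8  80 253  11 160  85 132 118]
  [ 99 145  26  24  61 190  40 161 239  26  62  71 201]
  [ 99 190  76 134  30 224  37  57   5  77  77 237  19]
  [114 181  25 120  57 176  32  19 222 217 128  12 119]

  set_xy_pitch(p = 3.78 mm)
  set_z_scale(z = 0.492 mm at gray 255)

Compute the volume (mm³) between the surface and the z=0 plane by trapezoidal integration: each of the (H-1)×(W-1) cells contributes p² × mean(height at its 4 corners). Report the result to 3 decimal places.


631.436

height_mm = gray/255 × 0.492; cell vol = 3.78² × mean(4 corners)
unit = 3.78² × 0.492 / (4×255) = 0.00689205 mm³ per gray-sum
row 0: Σ corner-gray over 12 cells = 6325  → 43.5922
row 1: Σ corner-gray over 12 cells = 7081  → 48.8026
row 2: Σ corner-gray over 12 cells = 6599  → 45.4806
row 3: Σ corner-gray over 12 cells = 6270  → 43.2132
row 4: Σ corner-gray over 12 cells = 6330  → 43.6267
row 5: Σ corner-gray over 12 cells = 6774  → 46.6868
row 6: Σ corner-gray over 12 cells = 7187  → 49.5332
row 7: Σ corner-gray over 12 cells = 7448  → 51.3320
row 8: Σ corner-gray over 12 cells = 7058  → 48.6441
row 9: Σ corner-gray over 12 cells = 5340  → 36.8036
row 10: Σ corner-gray over 12 cells = 5327  → 36.7140
row 11: Σ corner-gray over 12 cells = 5372  → 37.0241
row 12: Σ corner-gray over 12 cells = 4694  → 32.3513
row 13: Σ corner-gray over 12 cells = 4796  → 33.0543
row 14: Σ corner-gray over 12 cells = 5017  → 34.5774
Σ rows: total corner-gray = 91618  → 631.4360 mm³


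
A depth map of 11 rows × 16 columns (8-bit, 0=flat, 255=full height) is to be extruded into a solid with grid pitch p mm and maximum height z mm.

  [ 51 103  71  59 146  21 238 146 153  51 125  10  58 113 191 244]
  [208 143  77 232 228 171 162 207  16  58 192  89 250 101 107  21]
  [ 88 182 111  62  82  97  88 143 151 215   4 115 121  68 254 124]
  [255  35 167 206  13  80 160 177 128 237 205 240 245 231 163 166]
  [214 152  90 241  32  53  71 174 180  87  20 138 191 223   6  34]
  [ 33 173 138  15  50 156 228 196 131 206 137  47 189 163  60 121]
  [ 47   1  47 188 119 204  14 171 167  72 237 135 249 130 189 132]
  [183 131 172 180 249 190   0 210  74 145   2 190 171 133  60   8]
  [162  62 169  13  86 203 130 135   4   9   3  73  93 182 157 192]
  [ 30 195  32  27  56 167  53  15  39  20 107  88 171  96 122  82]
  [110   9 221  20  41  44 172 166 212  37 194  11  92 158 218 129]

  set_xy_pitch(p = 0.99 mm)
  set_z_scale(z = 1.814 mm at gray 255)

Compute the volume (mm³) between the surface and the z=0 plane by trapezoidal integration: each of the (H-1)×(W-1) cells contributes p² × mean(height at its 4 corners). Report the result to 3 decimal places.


height_mm = gray/255 × 1.814; cell vol = 0.99² × mean(4 corners)
unit = 0.99² × 1.814 / (4×255) = 0.00174304 mm³ per gray-sum
row 0: Σ corner-gray over 15 cells = 7560  → 13.1774
row 1: Σ corner-gray over 15 cells = 7893  → 13.7578
row 2: Σ corner-gray over 15 cells = 8593  → 14.9779
row 3: Σ corner-gray over 15 cells = 8559  → 14.9187
row 4: Σ corner-gray over 15 cells = 7496  → 13.0658
row 5: Σ corner-gray over 15 cells = 7957  → 13.8694
row 6: Σ corner-gray over 15 cells = 8030  → 13.9966
row 7: Σ corner-gray over 15 cells = 6997  → 12.1961
row 8: Σ corner-gray over 15 cells = 5480  → 9.5519
row 9: Σ corner-gray over 15 cells = 5917  → 10.3136
Σ rows: total corner-gray = 74482  → 129.8251 mm³

129.825


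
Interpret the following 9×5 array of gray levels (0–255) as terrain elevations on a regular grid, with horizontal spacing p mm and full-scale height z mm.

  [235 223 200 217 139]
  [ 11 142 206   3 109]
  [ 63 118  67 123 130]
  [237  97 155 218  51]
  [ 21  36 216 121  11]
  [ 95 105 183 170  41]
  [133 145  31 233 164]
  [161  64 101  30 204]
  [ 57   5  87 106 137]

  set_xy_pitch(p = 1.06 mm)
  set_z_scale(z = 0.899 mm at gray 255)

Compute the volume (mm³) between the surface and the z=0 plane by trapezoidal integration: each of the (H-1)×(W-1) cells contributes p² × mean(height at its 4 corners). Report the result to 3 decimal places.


height_mm = gray/255 × 0.899; cell vol = 1.06² × mean(4 corners)
unit = 1.06² × 0.899 / (4×255) = 0.00099031 mm³ per gray-sum
row 0: Σ corner-gray over 4 cells = 2476  → 2.4520
row 1: Σ corner-gray over 4 cells = 1631  → 1.6152
row 2: Σ corner-gray over 4 cells = 2037  → 2.0173
row 3: Σ corner-gray over 4 cells = 2006  → 1.9866
row 4: Σ corner-gray over 4 cells = 1830  → 1.8123
row 5: Σ corner-gray over 4 cells = 2167  → 2.1460
row 6: Σ corner-gray over 4 cells = 1870  → 1.8519
row 7: Σ corner-gray over 4 cells = 1345  → 1.3320
Σ rows: total corner-gray = 15362  → 15.2131 mm³

15.213


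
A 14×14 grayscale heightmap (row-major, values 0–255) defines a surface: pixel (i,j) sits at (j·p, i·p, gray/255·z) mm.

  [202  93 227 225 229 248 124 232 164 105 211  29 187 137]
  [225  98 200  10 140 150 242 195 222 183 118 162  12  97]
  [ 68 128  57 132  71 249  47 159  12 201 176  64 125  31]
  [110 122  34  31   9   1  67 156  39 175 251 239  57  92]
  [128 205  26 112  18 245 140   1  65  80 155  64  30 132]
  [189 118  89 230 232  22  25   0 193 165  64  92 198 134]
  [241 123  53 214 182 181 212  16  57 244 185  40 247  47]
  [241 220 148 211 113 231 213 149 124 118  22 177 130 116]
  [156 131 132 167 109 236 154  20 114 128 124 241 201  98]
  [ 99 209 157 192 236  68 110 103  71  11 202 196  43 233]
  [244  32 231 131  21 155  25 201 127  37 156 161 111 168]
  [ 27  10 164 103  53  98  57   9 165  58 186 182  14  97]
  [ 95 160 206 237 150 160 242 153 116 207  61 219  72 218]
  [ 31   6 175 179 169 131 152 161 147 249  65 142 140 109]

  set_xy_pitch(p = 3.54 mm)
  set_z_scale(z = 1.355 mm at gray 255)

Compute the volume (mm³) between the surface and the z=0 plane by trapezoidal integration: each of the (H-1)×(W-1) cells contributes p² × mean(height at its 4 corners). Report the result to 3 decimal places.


height_mm = gray/255 × 1.355; cell vol = 3.54² × mean(4 corners)
unit = 3.54² × 1.355 / (4×255) = 0.0166474 mm³ per gray-sum
row 0: Σ corner-gray over 13 cells = 8273  → 137.7237
row 1: Σ corner-gray over 13 cells = 6727  → 111.9869
row 2: Σ corner-gray over 13 cells = 5505  → 91.6438
row 3: Σ corner-gray over 13 cells = 5106  → 85.0015
row 4: Σ corner-gray over 13 cells = 5721  → 95.2396
row 5: Σ corner-gray over 13 cells = 6975  → 116.1154
row 6: Σ corner-gray over 13 cells = 7865  → 130.9316
row 7: Σ corner-gray over 13 cells = 7837  → 130.4654
row 8: Σ corner-gray over 13 cells = 7296  → 121.4592
row 9: Σ corner-gray over 13 cells = 6716  → 111.8037
row 10: Σ corner-gray over 13 cells = 5510  → 91.7270
row 11: Σ corner-gray over 13 cells = 6601  → 109.8893
row 12: Σ corner-gray over 13 cells = 7851  → 130.6985
Σ rows: total corner-gray = 87983  → 1464.6856 mm³

1464.686


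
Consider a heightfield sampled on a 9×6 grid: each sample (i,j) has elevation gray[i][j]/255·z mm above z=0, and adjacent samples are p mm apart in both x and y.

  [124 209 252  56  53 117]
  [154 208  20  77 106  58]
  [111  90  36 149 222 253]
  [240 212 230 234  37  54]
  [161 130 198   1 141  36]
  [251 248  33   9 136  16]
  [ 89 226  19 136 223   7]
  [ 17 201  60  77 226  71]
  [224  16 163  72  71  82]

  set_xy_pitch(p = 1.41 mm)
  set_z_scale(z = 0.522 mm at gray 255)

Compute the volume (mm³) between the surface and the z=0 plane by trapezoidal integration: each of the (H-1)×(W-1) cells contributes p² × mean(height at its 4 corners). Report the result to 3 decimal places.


20.458

height_mm = gray/255 × 0.522; cell vol = 1.41² × mean(4 corners)
unit = 1.41² × 0.522 / (4×255) = 0.00101744 mm³ per gray-sum
row 0: Σ corner-gray over 5 cells = 2415  → 2.4571
row 1: Σ corner-gray over 5 cells = 2392  → 2.4337
row 2: Σ corner-gray over 5 cells = 3078  → 3.1317
row 3: Σ corner-gray over 5 cells = 2857  → 2.9068
row 4: Σ corner-gray over 5 cells = 2256  → 2.2953
row 5: Σ corner-gray over 5 cells = 2423  → 2.4653
row 6: Σ corner-gray over 5 cells = 2520  → 2.5639
row 7: Σ corner-gray over 5 cells = 2166  → 2.2038
Σ rows: total corner-gray = 20107  → 20.4577 mm³


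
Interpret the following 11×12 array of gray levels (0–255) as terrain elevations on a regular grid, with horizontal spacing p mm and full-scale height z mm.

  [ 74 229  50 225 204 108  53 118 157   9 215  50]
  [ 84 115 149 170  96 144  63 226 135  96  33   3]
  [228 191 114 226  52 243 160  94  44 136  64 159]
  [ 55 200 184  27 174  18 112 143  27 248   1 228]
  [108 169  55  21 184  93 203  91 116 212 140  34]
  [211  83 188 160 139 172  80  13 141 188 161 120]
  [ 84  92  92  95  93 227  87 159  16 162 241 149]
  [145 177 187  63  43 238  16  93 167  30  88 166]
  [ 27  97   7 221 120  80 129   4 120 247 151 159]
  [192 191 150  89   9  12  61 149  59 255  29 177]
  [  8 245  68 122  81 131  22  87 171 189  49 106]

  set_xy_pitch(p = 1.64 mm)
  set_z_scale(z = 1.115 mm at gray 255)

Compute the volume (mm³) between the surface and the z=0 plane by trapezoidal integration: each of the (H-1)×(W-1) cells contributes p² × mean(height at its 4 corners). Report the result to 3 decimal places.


height_mm = gray/255 × 1.115; cell vol = 1.64² × mean(4 corners)
unit = 1.64² × 1.115 / (4×255) = 0.0029401 mm³ per gray-sum
row 0: Σ corner-gray over 11 cells = 5401  → 15.8795
row 1: Σ corner-gray over 11 cells = 5576  → 16.3940
row 2: Σ corner-gray over 11 cells = 5586  → 16.4234
row 3: Σ corner-gray over 11 cells = 5261  → 15.4679
row 4: Σ corner-gray over 11 cells = 5691  → 16.7321
row 5: Σ corner-gray over 11 cells = 5742  → 16.8821
row 6: Σ corner-gray over 11 cells = 5276  → 15.5120
row 7: Σ corner-gray over 11 cells = 5053  → 14.8563
row 8: Σ corner-gray over 11 cells = 4915  → 14.4506
row 9: Σ corner-gray over 11 cells = 4821  → 14.1742
Σ rows: total corner-gray = 53322  → 156.7721 mm³

156.772


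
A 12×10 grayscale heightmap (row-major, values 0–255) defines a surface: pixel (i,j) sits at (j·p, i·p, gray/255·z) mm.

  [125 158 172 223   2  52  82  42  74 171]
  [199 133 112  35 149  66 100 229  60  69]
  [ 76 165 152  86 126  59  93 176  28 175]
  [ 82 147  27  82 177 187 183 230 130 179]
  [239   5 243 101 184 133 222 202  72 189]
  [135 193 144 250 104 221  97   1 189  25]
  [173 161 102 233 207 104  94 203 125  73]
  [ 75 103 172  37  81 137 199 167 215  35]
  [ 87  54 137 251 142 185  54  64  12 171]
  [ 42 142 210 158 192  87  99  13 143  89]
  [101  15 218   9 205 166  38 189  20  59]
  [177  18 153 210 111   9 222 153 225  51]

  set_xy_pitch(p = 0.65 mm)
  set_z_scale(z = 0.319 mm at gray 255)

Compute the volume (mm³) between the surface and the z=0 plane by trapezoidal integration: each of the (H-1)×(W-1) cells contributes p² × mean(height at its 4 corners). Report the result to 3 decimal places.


6.689

height_mm = gray/255 × 0.319; cell vol = 0.65² × mean(4 corners)
unit = 0.65² × 0.319 / (4×255) = 0.000132135 mm³ per gray-sum
row 0: Σ corner-gray over 9 cells = 3942  → 0.5209
row 1: Σ corner-gray over 9 cells = 4057  → 0.5361
row 2: Σ corner-gray over 9 cells = 4608  → 0.6089
row 3: Σ corner-gray over 9 cells = 5339  → 0.7055
row 4: Σ corner-gray over 9 cells = 5310  → 0.7016
row 5: Σ corner-gray over 9 cells = 5262  → 0.6953
row 6: Σ corner-gray over 9 cells = 5036  → 0.6654
row 7: Σ corner-gray over 9 cells = 4388  → 0.5798
row 8: Σ corner-gray over 9 cells = 4275  → 0.5649
row 9: Σ corner-gray over 9 cells = 4099  → 0.5416
row 10: Σ corner-gray over 9 cells = 4310  → 0.5695
Σ rows: total corner-gray = 50626  → 6.6895 mm³


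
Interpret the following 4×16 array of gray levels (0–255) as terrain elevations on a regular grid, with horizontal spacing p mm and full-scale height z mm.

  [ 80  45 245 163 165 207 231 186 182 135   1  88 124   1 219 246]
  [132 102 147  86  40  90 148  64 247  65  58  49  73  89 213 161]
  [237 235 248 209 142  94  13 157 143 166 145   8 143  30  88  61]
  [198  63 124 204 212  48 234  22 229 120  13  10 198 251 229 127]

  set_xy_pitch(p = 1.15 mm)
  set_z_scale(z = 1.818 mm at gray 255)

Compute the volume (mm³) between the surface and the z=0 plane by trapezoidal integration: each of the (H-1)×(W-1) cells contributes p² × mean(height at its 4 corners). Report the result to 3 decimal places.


height_mm = gray/255 × 1.818; cell vol = 1.15² × mean(4 corners)
unit = 1.15² × 1.818 / (4×255) = 0.00235716 mm³ per gray-sum
row 0: Σ corner-gray over 15 cells = 7545  → 17.7848
row 1: Σ corner-gray over 15 cells = 7175  → 16.9126
row 2: Σ corner-gray over 15 cells = 8179  → 19.2792
Σ rows: total corner-gray = 22899  → 53.9766 mm³

53.977


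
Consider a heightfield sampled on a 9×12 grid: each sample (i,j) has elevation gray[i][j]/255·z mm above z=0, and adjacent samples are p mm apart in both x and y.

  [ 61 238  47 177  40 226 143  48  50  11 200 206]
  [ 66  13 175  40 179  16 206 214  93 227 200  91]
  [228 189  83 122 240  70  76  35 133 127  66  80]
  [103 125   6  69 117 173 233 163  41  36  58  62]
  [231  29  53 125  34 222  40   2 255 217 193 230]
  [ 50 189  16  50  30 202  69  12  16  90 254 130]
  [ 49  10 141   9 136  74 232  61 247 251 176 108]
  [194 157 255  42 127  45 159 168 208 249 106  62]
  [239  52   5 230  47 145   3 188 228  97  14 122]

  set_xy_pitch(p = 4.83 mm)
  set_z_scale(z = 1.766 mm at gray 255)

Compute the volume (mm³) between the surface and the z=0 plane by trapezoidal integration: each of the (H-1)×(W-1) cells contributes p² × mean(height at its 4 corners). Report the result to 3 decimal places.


1707.651

height_mm = gray/255 × 1.766; cell vol = 4.83² × mean(4 corners)
unit = 4.83² × 1.766 / (4×255) = 0.040391 mm³ per gray-sum
row 0: Σ corner-gray over 11 cells = 5510  → 222.5545
row 1: Σ corner-gray over 11 cells = 5473  → 221.0600
row 2: Σ corner-gray over 11 cells = 4797  → 193.7557
row 3: Σ corner-gray over 11 cells = 5008  → 202.2782
row 4: Σ corner-gray over 11 cells = 4837  → 195.3713
row 5: Σ corner-gray over 11 cells = 4867  → 196.5831
row 6: Σ corner-gray over 11 cells = 6119  → 247.1526
row 7: Σ corner-gray over 11 cells = 5667  → 228.8959
Σ rows: total corner-gray = 42278  → 1707.6514 mm³


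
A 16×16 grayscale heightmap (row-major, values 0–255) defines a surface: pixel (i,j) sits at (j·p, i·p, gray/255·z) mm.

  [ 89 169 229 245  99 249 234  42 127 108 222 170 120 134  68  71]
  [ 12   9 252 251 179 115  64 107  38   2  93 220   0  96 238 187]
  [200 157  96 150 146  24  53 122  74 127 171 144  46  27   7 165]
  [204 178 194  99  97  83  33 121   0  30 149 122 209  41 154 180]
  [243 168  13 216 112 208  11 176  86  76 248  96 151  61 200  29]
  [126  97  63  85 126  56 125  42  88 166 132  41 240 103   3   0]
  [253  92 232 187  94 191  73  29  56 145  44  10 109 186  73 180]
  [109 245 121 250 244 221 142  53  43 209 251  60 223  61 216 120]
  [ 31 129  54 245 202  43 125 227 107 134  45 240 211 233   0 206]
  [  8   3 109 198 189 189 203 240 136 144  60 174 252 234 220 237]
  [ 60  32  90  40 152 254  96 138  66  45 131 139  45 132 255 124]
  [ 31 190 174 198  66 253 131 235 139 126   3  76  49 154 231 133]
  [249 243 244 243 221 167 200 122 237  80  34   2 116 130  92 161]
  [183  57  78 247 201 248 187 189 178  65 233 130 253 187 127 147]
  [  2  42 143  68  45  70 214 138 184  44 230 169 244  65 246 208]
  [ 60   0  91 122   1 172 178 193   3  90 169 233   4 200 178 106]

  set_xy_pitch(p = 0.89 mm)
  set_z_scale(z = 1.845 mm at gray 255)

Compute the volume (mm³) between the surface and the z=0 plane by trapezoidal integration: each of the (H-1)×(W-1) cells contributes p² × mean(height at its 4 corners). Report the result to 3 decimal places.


171.167

height_mm = gray/255 × 1.845; cell vol = 0.89² × mean(4 corners)
unit = 0.89² × 1.845 / (4×255) = 0.00143277 mm³ per gray-sum
row 0: Σ corner-gray over 15 cells = 8119  → 11.6327
row 1: Σ corner-gray over 15 cells = 6580  → 9.4276
row 2: Σ corner-gray over 15 cells = 6457  → 9.2514
row 3: Σ corner-gray over 15 cells = 7320  → 10.4879
row 4: Σ corner-gray over 15 cells = 6776  → 9.7084
row 5: Σ corner-gray over 15 cells = 6335  → 9.0766
row 6: Σ corner-gray over 15 cells = 8382  → 12.0095
row 7: Σ corner-gray over 15 cells = 9134  → 13.0869
row 8: Σ corner-gray over 15 cells = 9174  → 13.1442
row 9: Σ corner-gray over 15 cells = 8361  → 11.9794
row 10: Σ corner-gray over 15 cells = 7628  → 10.9292
row 11: Σ corner-gray over 15 cells = 8886  → 12.7316
row 12: Σ corner-gray over 15 cells = 9762  → 13.9867
row 13: Σ corner-gray over 15 cells = 9104  → 13.0439
row 14: Σ corner-gray over 15 cells = 7448  → 10.6713
Σ rows: total corner-gray = 119466  → 171.1672 mm³


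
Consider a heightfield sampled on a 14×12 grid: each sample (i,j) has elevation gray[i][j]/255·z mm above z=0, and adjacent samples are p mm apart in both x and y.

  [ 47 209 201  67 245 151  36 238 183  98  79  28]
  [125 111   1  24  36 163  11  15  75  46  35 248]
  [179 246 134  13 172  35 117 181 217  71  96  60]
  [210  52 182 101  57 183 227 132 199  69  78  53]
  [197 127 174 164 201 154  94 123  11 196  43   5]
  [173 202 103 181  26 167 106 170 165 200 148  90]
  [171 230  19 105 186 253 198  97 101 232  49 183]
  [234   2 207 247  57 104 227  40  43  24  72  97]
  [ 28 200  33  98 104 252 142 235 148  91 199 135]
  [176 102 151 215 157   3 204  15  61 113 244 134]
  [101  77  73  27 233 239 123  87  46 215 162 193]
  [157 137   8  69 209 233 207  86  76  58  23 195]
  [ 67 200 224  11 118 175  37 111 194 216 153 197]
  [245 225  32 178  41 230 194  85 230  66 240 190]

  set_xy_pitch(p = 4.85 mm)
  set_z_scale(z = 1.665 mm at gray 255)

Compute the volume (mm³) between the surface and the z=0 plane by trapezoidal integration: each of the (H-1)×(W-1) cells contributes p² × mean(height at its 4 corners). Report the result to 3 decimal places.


height_mm = gray/255 × 1.665; cell vol = 4.85² × mean(4 corners)
unit = 4.85² × 1.665 / (4×255) = 0.038397 mm³ per gray-sum
row 0: Σ corner-gray over 11 cells = 4496  → 172.6330
row 1: Σ corner-gray over 11 cells = 4210  → 161.6515
row 2: Σ corner-gray over 11 cells = 5626  → 216.0216
row 3: Σ corner-gray over 11 cells = 5599  → 214.9849
row 4: Σ corner-gray over 11 cells = 5975  → 229.4222
row 5: Σ corner-gray over 11 cells = 6493  → 249.3119
row 6: Σ corner-gray over 11 cells = 5671  → 217.7495
row 7: Σ corner-gray over 11 cells = 5544  → 212.8731
row 8: Σ corner-gray over 11 cells = 6007  → 230.6509
row 9: Σ corner-gray over 11 cells = 5698  → 218.7862
row 10: Σ corner-gray over 11 cells = 5422  → 208.1887
row 11: Σ corner-gray over 11 cells = 5706  → 219.0934
row 12: Σ corner-gray over 11 cells = 6619  → 254.1499
Σ rows: total corner-gray = 73066  → 2805.5168 mm³

2805.517


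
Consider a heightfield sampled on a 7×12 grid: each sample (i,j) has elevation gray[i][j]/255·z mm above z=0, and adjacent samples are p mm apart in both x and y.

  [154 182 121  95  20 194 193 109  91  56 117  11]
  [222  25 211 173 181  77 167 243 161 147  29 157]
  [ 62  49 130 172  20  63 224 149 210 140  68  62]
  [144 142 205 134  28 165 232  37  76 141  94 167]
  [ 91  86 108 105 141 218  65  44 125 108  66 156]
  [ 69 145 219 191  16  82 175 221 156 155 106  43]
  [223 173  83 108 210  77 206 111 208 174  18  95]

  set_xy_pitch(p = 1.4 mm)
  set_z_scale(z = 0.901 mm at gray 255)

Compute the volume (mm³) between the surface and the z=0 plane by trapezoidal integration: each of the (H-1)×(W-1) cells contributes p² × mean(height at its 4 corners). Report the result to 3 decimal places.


58.209

height_mm = gray/255 × 0.901; cell vol = 1.4² × mean(4 corners)
unit = 1.4² × 0.901 / (4×255) = 0.00173133 mm³ per gray-sum
row 0: Σ corner-gray over 11 cells = 5728  → 9.9171
row 1: Σ corner-gray over 11 cells = 5781  → 10.0088
row 2: Σ corner-gray over 11 cells = 5393  → 9.3371
row 3: Σ corner-gray over 11 cells = 5198  → 8.9995
row 4: Σ corner-gray over 11 cells = 5423  → 9.3890
row 5: Σ corner-gray over 11 cells = 6098  → 10.5577
Σ rows: total corner-gray = 33621  → 58.2092 mm³


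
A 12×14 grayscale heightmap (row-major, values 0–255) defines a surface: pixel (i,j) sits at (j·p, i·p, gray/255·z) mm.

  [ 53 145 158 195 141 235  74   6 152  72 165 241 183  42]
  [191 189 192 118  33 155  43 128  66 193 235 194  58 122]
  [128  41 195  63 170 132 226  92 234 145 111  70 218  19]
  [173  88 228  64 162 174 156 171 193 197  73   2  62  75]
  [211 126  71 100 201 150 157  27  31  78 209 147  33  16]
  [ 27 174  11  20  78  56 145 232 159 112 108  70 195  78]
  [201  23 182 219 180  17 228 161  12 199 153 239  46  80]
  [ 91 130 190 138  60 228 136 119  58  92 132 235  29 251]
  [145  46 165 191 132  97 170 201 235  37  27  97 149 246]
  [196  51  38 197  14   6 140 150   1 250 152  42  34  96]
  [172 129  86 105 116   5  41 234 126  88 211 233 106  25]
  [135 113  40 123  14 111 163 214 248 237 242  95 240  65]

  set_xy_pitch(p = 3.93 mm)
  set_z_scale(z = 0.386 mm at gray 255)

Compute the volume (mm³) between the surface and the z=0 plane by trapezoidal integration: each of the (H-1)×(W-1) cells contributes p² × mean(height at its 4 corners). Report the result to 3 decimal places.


421.243

height_mm = gray/255 × 0.386; cell vol = 3.93² × mean(4 corners)
unit = 3.93² × 0.386 / (4×255) = 0.00584483 mm³ per gray-sum
row 0: Σ corner-gray over 13 cells = 7150  → 41.7906
row 1: Σ corner-gray over 13 cells = 7062  → 41.2762
row 2: Σ corner-gray over 13 cells = 6929  → 40.4989
row 3: Σ corner-gray over 13 cells = 6275  → 36.6763
row 4: Σ corner-gray over 13 cells = 5712  → 33.3857
row 5: Σ corner-gray over 13 cells = 6424  → 37.5472
row 6: Σ corner-gray over 13 cells = 7035  → 41.1184
row 7: Σ corner-gray over 13 cells = 6921  → 40.4521
row 8: Σ corner-gray over 13 cells = 5927  → 34.6423
row 9: Σ corner-gray over 13 cells = 5599  → 32.7252
row 10: Σ corner-gray over 13 cells = 7037  → 41.1301
Σ rows: total corner-gray = 72071  → 421.2431 mm³


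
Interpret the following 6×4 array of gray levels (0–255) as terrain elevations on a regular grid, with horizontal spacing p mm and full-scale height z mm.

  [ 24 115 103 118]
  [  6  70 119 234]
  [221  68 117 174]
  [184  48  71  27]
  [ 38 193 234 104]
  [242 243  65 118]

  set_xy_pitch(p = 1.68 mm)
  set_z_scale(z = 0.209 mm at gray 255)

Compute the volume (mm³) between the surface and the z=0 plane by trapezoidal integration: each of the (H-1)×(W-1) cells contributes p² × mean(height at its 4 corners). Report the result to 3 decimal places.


4.170

height_mm = gray/255 × 0.209; cell vol = 1.68² × mean(4 corners)
unit = 1.68² × 0.209 / (4×255) = 0.000578315 mm³ per gray-sum
row 0: Σ corner-gray over 3 cells = 1196  → 0.6917
row 1: Σ corner-gray over 3 cells = 1383  → 0.7998
row 2: Σ corner-gray over 3 cells = 1214  → 0.7021
row 3: Σ corner-gray over 3 cells = 1445  → 0.8357
row 4: Σ corner-gray over 3 cells = 1972  → 1.1404
Σ rows: total corner-gray = 7210  → 4.1697 mm³


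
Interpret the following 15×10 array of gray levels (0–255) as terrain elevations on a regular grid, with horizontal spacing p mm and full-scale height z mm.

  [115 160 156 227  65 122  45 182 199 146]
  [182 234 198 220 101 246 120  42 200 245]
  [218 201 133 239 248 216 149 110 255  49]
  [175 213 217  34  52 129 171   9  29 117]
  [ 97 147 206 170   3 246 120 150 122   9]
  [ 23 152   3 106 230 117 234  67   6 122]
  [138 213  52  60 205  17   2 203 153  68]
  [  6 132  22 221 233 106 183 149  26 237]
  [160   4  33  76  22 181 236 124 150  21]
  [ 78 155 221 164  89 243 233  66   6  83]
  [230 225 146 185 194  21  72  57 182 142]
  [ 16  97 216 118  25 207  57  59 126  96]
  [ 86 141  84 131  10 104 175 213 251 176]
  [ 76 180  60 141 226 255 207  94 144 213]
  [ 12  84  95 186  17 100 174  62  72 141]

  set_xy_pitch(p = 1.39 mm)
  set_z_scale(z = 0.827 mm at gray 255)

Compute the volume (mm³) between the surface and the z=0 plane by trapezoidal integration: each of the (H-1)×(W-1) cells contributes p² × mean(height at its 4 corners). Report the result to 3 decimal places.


height_mm = gray/255 × 0.827; cell vol = 1.39² × mean(4 corners)
unit = 1.39² × 0.827 / (4×255) = 0.00156652 mm³ per gray-sum
row 0: Σ corner-gray over 9 cells = 5722  → 8.9636
row 1: Σ corner-gray over 9 cells = 6518  → 10.2106
row 2: Σ corner-gray over 9 cells = 5369  → 8.4106
row 3: Σ corner-gray over 9 cells = 4434  → 6.9459
row 4: Σ corner-gray over 9 cells = 4409  → 6.9068
row 5: Σ corner-gray over 9 cells = 3991  → 6.2520
row 6: Σ corner-gray over 9 cells = 4403  → 6.8974
row 7: Σ corner-gray over 9 cells = 4220  → 6.6107
row 8: Σ corner-gray over 9 cells = 4348  → 6.8112
row 9: Σ corner-gray over 9 cells = 5051  → 7.9125
row 10: Σ corner-gray over 9 cells = 4458  → 6.9835
row 11: Σ corner-gray over 9 cells = 4402  → 6.8958
row 12: Σ corner-gray over 9 cells = 5383  → 8.4326
row 13: Σ corner-gray over 9 cells = 4636  → 7.2624
Σ rows: total corner-gray = 67344  → 105.4955 mm³

105.495


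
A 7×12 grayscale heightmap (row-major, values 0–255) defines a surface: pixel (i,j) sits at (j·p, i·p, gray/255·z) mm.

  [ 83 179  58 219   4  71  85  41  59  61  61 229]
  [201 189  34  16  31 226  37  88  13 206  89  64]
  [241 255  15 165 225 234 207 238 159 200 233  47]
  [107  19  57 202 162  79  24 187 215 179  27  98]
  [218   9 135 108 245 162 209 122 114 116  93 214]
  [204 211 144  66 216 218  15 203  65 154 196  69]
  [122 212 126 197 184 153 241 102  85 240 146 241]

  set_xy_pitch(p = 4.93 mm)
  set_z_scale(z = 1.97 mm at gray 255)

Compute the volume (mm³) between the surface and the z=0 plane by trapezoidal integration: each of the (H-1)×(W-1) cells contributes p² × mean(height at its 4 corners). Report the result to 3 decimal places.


1685.070

height_mm = gray/255 × 1.97; cell vol = 4.93² × mean(4 corners)
unit = 4.93² × 1.97 / (4×255) = 0.0469418 mm³ per gray-sum
row 0: Σ corner-gray over 11 cells = 4111  → 192.9778
row 1: Σ corner-gray over 11 cells = 6273  → 294.4660
row 2: Σ corner-gray over 11 cells = 6657  → 312.4917
row 3: Σ corner-gray over 11 cells = 5565  → 261.2312
row 4: Σ corner-gray over 11 cells = 6307  → 296.0620
row 5: Σ corner-gray over 11 cells = 6984  → 327.8416
Σ rows: total corner-gray = 35897  → 1685.0704 mm³


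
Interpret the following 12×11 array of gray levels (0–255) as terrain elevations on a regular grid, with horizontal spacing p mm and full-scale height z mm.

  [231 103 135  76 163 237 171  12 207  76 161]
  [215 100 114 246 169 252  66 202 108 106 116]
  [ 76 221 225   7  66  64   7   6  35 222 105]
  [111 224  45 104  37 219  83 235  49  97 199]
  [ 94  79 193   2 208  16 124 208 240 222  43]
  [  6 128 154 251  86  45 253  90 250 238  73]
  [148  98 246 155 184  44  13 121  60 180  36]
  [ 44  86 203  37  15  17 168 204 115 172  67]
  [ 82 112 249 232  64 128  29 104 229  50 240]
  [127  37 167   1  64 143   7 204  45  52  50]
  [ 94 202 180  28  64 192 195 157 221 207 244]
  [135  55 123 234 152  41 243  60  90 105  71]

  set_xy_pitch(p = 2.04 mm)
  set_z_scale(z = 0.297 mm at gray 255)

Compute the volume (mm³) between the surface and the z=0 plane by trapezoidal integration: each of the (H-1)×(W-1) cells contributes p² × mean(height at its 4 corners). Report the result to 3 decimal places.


height_mm = gray/255 × 0.297; cell vol = 2.04² × mean(4 corners)
unit = 2.04² × 0.297 / (4×255) = 0.00121176 mm³ per gray-sum
row 0: Σ corner-gray over 10 cells = 5809  → 7.0391
row 1: Σ corner-gray over 10 cells = 4944  → 5.9909
row 2: Σ corner-gray over 10 cells = 4383  → 5.3111
row 3: Σ corner-gray over 10 cells = 5217  → 6.3218
row 4: Σ corner-gray over 10 cells = 5790  → 7.0161
row 5: Σ corner-gray over 10 cells = 5455  → 6.6102
row 6: Σ corner-gray over 10 cells = 4531  → 5.4905
row 7: Σ corner-gray over 10 cells = 4861  → 5.8904
row 8: Σ corner-gray over 10 cells = 4333  → 5.2506
row 9: Σ corner-gray over 10 cells = 4847  → 5.8734
row 10: Σ corner-gray over 10 cells = 5642  → 6.8367
Σ rows: total corner-gray = 55812  → 67.6307 mm³

67.631


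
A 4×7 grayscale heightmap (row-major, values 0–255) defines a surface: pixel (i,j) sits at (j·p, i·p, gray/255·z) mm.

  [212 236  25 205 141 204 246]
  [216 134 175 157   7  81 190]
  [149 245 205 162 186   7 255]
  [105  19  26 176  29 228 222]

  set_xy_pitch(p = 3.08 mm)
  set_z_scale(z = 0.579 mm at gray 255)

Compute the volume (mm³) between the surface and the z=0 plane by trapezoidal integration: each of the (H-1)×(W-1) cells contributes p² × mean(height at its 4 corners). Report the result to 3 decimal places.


height_mm = gray/255 × 0.579; cell vol = 3.08² × mean(4 corners)
unit = 3.08² × 0.579 / (4×255) = 0.00538493 mm³ per gray-sum
row 0: Σ corner-gray over 6 cells = 3594  → 19.3534
row 1: Σ corner-gray over 6 cells = 3528  → 18.9980
row 2: Σ corner-gray over 6 cells = 3297  → 17.7541
Σ rows: total corner-gray = 10419  → 56.1056 mm³

56.106


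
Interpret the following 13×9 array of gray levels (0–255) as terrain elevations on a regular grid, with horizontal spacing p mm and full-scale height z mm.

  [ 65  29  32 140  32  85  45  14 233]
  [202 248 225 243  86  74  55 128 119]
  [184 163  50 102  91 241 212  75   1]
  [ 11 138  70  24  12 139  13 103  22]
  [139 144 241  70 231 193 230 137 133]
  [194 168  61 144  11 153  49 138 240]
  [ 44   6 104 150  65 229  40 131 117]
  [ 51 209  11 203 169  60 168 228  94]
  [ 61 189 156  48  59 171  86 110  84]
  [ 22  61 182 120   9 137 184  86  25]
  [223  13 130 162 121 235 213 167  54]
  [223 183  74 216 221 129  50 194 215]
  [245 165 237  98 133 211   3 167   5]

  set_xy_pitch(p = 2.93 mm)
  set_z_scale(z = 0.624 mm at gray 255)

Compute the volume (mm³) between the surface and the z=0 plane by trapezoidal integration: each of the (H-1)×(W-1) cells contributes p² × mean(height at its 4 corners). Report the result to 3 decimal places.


252.146

height_mm = gray/255 × 0.624; cell vol = 2.93² × mean(4 corners)
unit = 2.93² × 0.624 / (4×255) = 0.00525194 mm³ per gray-sum
row 0: Σ corner-gray over 8 cells = 3491  → 18.3345
row 1: Σ corner-gray over 8 cells = 4492  → 23.5917
row 2: Σ corner-gray over 8 cells = 3084  → 16.1970
row 3: Σ corner-gray over 8 cells = 3795  → 19.9311
row 4: Σ corner-gray over 8 cells = 4646  → 24.4005
row 5: Σ corner-gray over 8 cells = 3493  → 18.3450
row 6: Σ corner-gray over 8 cells = 3852  → 20.2305
row 7: Σ corner-gray over 8 cells = 4024  → 21.1338
row 8: Σ corner-gray over 8 cells = 3388  → 17.7936
row 9: Σ corner-gray over 8 cells = 3964  → 20.8187
row 10: Σ corner-gray over 8 cells = 4931  → 25.8973
row 11: Σ corner-gray over 8 cells = 4850  → 25.4719
Σ rows: total corner-gray = 48010  → 252.1456 mm³


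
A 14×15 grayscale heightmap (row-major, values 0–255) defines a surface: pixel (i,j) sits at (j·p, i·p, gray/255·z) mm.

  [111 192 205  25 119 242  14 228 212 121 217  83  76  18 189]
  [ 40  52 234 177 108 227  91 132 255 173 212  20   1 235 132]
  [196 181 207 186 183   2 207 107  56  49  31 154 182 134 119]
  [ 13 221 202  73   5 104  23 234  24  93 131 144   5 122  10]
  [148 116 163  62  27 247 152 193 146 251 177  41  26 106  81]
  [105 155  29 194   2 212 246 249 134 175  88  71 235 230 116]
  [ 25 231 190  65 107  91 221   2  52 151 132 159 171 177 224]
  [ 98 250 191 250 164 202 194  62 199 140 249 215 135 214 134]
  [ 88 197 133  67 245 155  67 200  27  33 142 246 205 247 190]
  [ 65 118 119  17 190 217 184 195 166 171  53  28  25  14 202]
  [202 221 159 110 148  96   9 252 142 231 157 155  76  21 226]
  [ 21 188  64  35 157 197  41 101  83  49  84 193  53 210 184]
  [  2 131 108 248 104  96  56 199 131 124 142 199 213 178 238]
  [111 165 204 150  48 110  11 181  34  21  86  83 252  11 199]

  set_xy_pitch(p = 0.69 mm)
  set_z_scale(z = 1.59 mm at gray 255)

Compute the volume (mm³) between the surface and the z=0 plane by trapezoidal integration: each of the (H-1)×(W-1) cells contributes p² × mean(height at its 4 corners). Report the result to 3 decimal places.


height_mm = gray/255 × 1.59; cell vol = 0.69² × mean(4 corners)
unit = 0.69² × 1.59 / (4×255) = 0.000742156 mm³ per gray-sum
row 0: Σ corner-gray over 14 cells = 7810  → 5.7962
row 1: Σ corner-gray over 14 cells = 7679  → 5.6990
row 2: Σ corner-gray over 14 cells = 6458  → 4.7928
row 3: Σ corner-gray over 14 cells = 6428  → 4.7706
row 4: Σ corner-gray over 14 cells = 7904  → 5.8660
row 5: Σ corner-gray over 14 cells = 8008  → 5.9432
row 6: Σ corner-gray over 14 cells = 8909  → 6.6119
row 7: Σ corner-gray over 14 cells = 9368  → 6.9525
row 8: Σ corner-gray over 14 cells = 7467  → 5.5417
row 9: Σ corner-gray over 14 cells = 7243  → 5.3754
row 10: Σ corner-gray over 14 cells = 7097  → 5.2671
row 11: Σ corner-gray over 14 cells = 7213  → 5.3532
row 12: Σ corner-gray over 14 cells = 7120  → 5.2841
Σ rows: total corner-gray = 98704  → 73.2538 mm³

73.254


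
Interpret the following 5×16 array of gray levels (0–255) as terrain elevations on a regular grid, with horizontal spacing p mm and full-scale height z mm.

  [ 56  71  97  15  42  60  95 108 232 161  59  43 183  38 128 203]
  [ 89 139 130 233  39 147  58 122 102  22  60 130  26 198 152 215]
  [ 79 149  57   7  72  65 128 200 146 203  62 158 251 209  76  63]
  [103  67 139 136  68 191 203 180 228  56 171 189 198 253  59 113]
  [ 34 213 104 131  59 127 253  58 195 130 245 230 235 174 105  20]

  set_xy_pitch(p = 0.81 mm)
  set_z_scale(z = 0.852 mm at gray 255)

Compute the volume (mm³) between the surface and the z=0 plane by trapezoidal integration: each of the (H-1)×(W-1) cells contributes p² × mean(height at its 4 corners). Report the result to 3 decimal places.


16.844

height_mm = gray/255 × 0.852; cell vol = 0.81² × mean(4 corners)
unit = 0.81² × 0.852 / (4×255) = 0.000548036 mm³ per gray-sum
row 0: Σ corner-gray over 15 cells = 6343  → 3.4762
row 1: Σ corner-gray over 15 cells = 7128  → 3.9064
row 2: Σ corner-gray over 15 cells = 8200  → 4.4939
row 3: Σ corner-gray over 15 cells = 9064  → 4.9674
Σ rows: total corner-gray = 30735  → 16.8439 mm³


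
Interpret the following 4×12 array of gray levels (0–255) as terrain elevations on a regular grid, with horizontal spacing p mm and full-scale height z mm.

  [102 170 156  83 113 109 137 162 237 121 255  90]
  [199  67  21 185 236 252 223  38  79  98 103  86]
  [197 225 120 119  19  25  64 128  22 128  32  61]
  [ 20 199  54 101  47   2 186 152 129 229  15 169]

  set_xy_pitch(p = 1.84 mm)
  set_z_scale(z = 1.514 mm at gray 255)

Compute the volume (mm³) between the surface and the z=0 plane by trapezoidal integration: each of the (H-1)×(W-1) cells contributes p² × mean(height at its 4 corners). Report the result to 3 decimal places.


height_mm = gray/255 × 1.514; cell vol = 1.84² × mean(4 corners)
unit = 1.84² × 1.514 / (4×255) = 0.00502529 mm³ per gray-sum
row 0: Σ corner-gray over 11 cells = 6167  → 30.9910
row 1: Σ corner-gray over 11 cells = 4911  → 24.6792
row 2: Σ corner-gray over 11 cells = 4439  → 22.3073
Σ rows: total corner-gray = 15517  → 77.9775 mm³

77.977


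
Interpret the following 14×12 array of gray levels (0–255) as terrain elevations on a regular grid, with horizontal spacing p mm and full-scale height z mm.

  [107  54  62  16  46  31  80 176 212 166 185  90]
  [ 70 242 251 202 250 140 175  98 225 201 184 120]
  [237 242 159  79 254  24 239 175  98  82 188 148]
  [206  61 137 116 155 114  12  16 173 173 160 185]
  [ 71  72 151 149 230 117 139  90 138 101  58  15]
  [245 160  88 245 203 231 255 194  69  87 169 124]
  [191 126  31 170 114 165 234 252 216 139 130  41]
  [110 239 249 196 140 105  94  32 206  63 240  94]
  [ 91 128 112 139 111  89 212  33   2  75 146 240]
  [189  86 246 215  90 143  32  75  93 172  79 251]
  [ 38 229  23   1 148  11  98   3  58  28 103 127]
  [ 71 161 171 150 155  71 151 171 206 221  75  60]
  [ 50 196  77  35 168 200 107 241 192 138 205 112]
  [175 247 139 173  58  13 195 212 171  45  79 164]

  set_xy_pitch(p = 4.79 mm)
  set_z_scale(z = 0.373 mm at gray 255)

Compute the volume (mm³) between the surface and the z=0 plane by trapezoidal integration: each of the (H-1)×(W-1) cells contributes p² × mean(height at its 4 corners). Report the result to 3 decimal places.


659.145

height_mm = gray/255 × 0.373; cell vol = 4.79² × mean(4 corners)
unit = 4.79² × 0.373 / (4×255) = 0.00839034 mm³ per gray-sum
row 0: Σ corner-gray over 11 cells = 6379  → 53.5220
row 1: Σ corner-gray over 11 cells = 7591  → 63.6911
row 2: Σ corner-gray over 11 cells = 6090  → 51.0972
row 3: Σ corner-gray over 11 cells = 5201  → 43.6382
row 4: Σ corner-gray over 11 cells = 6347  → 53.2535
row 5: Σ corner-gray over 11 cells = 7157  → 60.0497
row 6: Σ corner-gray over 11 cells = 6718  → 56.3663
row 7: Σ corner-gray over 11 cells = 5757  → 48.3032
row 8: Σ corner-gray over 11 cells = 5327  → 44.6954
row 9: Σ corner-gray over 11 cells = 4471  → 37.5132
row 10: Σ corner-gray over 11 cells = 4764  → 39.9716
row 11: Σ corner-gray over 11 cells = 6475  → 54.3275
row 12: Σ corner-gray over 11 cells = 6283  → 52.7165
Σ rows: total corner-gray = 78560  → 659.1453 mm³


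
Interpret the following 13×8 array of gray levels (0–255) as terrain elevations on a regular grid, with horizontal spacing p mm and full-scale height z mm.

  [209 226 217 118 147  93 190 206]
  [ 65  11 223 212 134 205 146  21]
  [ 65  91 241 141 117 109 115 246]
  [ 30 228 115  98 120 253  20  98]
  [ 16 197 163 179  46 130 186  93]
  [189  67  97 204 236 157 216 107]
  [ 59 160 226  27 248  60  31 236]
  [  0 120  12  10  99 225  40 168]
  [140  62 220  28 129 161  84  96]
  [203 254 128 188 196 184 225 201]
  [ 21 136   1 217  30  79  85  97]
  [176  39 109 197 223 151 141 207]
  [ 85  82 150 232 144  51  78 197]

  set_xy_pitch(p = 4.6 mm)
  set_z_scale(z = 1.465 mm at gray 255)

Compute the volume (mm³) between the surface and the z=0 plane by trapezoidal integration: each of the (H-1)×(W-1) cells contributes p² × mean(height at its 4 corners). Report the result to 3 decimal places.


height_mm = gray/255 × 1.465; cell vol = 4.6² × mean(4 corners)
unit = 4.6² × 1.465 / (4×255) = 0.0303916 mm³ per gray-sum
row 0: Σ corner-gray over 7 cells = 4345  → 132.0514
row 1: Σ corner-gray over 7 cells = 3887  → 118.1320
row 2: Σ corner-gray over 7 cells = 3735  → 113.5125
row 3: Σ corner-gray over 7 cells = 3707  → 112.6615
row 4: Σ corner-gray over 7 cells = 4161  → 126.4593
row 5: Σ corner-gray over 7 cells = 4049  → 123.0555
row 6: Σ corner-gray over 7 cells = 2979  → 90.5365
row 7: Σ corner-gray over 7 cells = 2784  → 84.6101
row 8: Σ corner-gray over 7 cells = 4358  → 132.4465
row 9: Σ corner-gray over 7 cells = 3968  → 120.5937
row 10: Σ corner-gray over 7 cells = 3317  → 100.8088
row 11: Σ corner-gray over 7 cells = 3859  → 117.2811
Σ rows: total corner-gray = 45149  → 1372.1489 mm³

1372.149


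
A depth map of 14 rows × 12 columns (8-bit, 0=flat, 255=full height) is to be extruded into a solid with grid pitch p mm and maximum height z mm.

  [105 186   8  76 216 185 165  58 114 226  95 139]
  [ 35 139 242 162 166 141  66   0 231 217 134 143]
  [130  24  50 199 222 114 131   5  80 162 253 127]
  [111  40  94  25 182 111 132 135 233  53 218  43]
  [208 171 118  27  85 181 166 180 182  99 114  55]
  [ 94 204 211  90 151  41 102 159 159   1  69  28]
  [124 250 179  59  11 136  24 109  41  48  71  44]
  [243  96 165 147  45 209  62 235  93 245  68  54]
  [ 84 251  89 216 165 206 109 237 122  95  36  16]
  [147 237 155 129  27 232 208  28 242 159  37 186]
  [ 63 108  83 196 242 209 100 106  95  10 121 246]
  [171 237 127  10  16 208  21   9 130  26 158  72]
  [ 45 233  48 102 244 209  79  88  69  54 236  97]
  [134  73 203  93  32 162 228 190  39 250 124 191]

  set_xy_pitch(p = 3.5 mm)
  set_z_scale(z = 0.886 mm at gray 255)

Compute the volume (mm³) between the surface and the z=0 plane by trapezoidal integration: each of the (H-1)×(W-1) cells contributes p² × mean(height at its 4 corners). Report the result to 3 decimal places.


height_mm = gray/255 × 0.886; cell vol = 3.5² × mean(4 corners)
unit = 3.5² × 0.886 / (4×255) = 0.0106407 mm³ per gray-sum
row 0: Σ corner-gray over 11 cells = 6076  → 64.6528
row 1: Σ corner-gray over 11 cells = 5911  → 62.8971
row 2: Σ corner-gray over 11 cells = 5337  → 56.7893
row 3: Σ corner-gray over 11 cells = 5509  → 58.6195
row 4: Σ corner-gray over 11 cells = 5405  → 57.5129
row 5: Σ corner-gray over 11 cells = 4520  → 48.0959
row 6: Σ corner-gray over 11 cells = 5051  → 53.7461
row 7: Σ corner-gray over 11 cells = 6179  → 65.7488
row 8: Σ corner-gray over 11 cells = 6393  → 68.0259
row 9: Σ corner-gray over 11 cells = 6090  → 64.8018
row 10: Σ corner-gray over 11 cells = 4976  → 52.9481
row 11: Σ corner-gray over 11 cells = 4993  → 53.1289
row 12: Σ corner-gray over 11 cells = 5979  → 63.6207
Σ rows: total corner-gray = 72419  → 770.5879 mm³

770.588
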